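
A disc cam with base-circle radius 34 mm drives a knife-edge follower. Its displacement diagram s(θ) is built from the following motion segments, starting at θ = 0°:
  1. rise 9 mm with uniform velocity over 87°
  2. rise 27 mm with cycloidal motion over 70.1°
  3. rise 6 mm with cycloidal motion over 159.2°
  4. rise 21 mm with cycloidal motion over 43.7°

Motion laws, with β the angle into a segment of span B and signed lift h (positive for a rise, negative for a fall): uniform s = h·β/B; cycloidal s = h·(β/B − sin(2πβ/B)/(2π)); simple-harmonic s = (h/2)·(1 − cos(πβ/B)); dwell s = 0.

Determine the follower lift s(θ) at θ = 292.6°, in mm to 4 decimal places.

seg 1 [0°–87°] uniform, h=9: full span → s += 9 → s = 9.0000
seg 2 [87°–157.1°] cycloidal, h=27: full span → s += 27 → s = 36.0000
seg 3 [157.1°–316.3°] cycloidal, h=6: θ=292.6° here. β=135.5, B=159.2. 6·(0.8511 − sin(2π·0.8511)/(2π)) = 5.8753 → s = 41.8753

41.8753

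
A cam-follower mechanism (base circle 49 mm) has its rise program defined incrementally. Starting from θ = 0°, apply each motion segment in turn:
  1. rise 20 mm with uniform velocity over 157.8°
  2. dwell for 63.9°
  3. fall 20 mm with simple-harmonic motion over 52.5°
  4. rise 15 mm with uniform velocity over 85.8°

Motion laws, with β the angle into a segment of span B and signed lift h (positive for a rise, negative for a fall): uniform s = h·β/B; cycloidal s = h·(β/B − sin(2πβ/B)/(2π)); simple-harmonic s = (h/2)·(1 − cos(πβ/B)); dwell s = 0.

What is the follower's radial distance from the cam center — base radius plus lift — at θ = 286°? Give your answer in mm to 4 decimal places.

seg 1 [0°–157.8°] uniform, h=20: full span → s += 20 → s = 20.0000
seg 2 [157.8°–221.7°] dwell: s stays 20.0000
seg 3 [221.7°–274.2°] simple-harmonic, h=-20: full span → s += -20 → s = 0.0000
seg 4 [274.2°–360°] uniform, h=15: θ=286° here. β=11.8, B=85.8. 15·11.8/85.8 = 2.0629 → s = 2.0629
radial distance = base radius + s = 49 + 2.0629 = 51.0629

51.0629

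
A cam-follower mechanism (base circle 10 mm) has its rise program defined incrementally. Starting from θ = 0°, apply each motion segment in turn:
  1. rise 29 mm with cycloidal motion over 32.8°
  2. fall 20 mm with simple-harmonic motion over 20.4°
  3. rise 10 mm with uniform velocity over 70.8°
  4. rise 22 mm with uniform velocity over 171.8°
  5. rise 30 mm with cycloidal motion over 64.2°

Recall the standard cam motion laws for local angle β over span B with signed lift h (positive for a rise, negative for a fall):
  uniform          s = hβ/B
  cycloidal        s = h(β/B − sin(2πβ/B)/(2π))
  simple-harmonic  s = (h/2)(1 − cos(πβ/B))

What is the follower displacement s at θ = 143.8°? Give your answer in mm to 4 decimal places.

seg 1 [0°–32.8°] cycloidal, h=29: full span → s += 29 → s = 29.0000
seg 2 [32.8°–53.2°] simple-harmonic, h=-20: full span → s += -20 → s = 9.0000
seg 3 [53.2°–124°] uniform, h=10: full span → s += 10 → s = 19.0000
seg 4 [124°–295.8°] uniform, h=22: θ=143.8° here. β=19.8, B=171.8. 22·19.8/171.8 = 2.5355 → s = 21.5355

21.5355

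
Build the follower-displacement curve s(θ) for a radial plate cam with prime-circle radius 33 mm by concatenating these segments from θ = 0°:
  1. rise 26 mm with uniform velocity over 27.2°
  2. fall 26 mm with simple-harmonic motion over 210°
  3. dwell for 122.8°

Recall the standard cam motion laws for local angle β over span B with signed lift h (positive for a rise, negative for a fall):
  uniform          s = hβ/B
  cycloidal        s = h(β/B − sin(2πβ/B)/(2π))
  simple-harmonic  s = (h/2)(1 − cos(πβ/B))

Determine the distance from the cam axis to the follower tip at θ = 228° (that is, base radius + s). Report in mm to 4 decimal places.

seg 1 [0°–27.2°] uniform, h=26: full span → s += 26 → s = 26.0000
seg 2 [27.2°–237.2°] simple-harmonic, h=-26: θ=228° here. β=200.8, B=210. -26/2·(1 − cos(π·0.9562)) = -25.8771 → s = 0.1229
radial distance = base radius + s = 33 + 0.1229 = 33.1229

33.1229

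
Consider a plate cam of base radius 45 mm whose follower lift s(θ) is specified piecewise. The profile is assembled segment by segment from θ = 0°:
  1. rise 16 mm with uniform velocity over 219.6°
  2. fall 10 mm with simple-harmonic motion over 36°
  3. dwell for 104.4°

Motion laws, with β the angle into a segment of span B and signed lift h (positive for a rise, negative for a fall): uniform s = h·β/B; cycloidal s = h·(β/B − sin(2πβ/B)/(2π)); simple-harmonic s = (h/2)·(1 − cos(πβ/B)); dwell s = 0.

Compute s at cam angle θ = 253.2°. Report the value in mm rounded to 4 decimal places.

seg 1 [0°–219.6°] uniform, h=16: full span → s += 16 → s = 16.0000
seg 2 [219.6°–255.6°] simple-harmonic, h=-10: θ=253.2° here. β=33.6, B=36. -10/2·(1 − cos(π·0.9333)) = -9.8907 → s = 6.1093

6.1093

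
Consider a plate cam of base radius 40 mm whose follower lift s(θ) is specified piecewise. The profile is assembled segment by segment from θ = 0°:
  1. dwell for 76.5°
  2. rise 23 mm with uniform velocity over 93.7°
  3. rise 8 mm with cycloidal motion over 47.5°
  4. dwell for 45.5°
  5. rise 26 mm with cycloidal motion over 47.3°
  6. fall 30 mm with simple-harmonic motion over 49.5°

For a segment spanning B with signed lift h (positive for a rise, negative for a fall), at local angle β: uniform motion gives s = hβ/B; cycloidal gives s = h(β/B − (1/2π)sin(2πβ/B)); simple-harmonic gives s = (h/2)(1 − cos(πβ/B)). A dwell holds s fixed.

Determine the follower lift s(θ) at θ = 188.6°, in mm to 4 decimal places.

seg 1 [0°–76.5°] dwell: s stays 0.0000
seg 2 [76.5°–170.2°] uniform, h=23: full span → s += 23 → s = 23.0000
seg 3 [170.2°–217.7°] cycloidal, h=8: θ=188.6° here. β=18.4, B=47.5. 8·(0.3874 − sin(2π·0.3874)/(2π)) = 2.2712 → s = 25.2712

25.2712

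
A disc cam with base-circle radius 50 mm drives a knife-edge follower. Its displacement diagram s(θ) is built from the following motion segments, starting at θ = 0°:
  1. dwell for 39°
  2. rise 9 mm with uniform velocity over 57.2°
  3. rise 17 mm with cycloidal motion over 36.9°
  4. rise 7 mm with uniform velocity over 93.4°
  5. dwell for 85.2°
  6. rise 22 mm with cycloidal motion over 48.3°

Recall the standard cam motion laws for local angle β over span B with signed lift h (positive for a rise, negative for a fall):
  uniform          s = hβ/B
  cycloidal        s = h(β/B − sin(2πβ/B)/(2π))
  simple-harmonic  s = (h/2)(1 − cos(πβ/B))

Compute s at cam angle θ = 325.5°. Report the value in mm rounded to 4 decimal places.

seg 1 [0°–39°] dwell: s stays 0.0000
seg 2 [39°–96.2°] uniform, h=9: full span → s += 9 → s = 9.0000
seg 3 [96.2°–133.1°] cycloidal, h=17: full span → s += 17 → s = 26.0000
seg 4 [133.1°–226.5°] uniform, h=7: full span → s += 7 → s = 33.0000
seg 5 [226.5°–311.7°] dwell: s stays 33.0000
seg 6 [311.7°–360°] cycloidal, h=22: θ=325.5° here. β=13.8, B=48.3. 22·(0.2857 − sin(2π·0.2857)/(2π)) = 2.8721 → s = 35.8721

35.8721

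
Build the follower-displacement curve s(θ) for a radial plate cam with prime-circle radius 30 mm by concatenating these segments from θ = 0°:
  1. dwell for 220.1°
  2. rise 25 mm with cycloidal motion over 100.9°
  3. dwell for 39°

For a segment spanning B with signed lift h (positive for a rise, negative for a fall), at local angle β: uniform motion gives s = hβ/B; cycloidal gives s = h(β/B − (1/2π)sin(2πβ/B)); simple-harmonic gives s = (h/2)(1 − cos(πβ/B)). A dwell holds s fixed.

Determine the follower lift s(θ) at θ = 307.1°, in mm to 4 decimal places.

seg 1 [0°–220.1°] dwell: s stays 0.0000
seg 2 [220.1°–321°] cycloidal, h=25: θ=307.1° here. β=87, B=100.9. 25·(0.8622 − sin(2π·0.8622)/(2π)) = 24.5858 → s = 24.5858

24.5858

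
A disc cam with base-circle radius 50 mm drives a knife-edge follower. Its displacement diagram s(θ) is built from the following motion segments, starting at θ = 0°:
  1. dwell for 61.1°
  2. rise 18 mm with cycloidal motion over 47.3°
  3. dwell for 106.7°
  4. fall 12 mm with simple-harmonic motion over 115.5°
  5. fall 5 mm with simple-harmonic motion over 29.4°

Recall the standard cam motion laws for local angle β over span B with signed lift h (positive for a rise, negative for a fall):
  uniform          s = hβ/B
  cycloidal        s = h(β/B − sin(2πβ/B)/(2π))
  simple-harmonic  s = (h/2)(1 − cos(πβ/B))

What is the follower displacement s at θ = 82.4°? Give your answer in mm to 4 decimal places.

seg 1 [0°–61.1°] dwell: s stays 0.0000
seg 2 [61.1°–108.4°] cycloidal, h=18: θ=82.4° here. β=21.3, B=47.3. 18·(0.4503 − sin(2π·0.4503)/(2π)) = 7.2259 → s = 7.2259

7.2259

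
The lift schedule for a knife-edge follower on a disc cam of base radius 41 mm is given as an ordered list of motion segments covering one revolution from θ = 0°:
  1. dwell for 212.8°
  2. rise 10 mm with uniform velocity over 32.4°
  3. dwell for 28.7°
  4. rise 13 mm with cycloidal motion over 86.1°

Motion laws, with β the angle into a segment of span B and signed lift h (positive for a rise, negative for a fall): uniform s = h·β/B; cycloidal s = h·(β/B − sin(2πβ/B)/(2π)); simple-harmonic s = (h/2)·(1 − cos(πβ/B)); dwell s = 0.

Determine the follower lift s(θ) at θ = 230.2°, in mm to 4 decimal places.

seg 1 [0°–212.8°] dwell: s stays 0.0000
seg 2 [212.8°–245.2°] uniform, h=10: θ=230.2° here. β=17.4, B=32.4. 10·17.4/32.4 = 5.3704 → s = 5.3704

5.3704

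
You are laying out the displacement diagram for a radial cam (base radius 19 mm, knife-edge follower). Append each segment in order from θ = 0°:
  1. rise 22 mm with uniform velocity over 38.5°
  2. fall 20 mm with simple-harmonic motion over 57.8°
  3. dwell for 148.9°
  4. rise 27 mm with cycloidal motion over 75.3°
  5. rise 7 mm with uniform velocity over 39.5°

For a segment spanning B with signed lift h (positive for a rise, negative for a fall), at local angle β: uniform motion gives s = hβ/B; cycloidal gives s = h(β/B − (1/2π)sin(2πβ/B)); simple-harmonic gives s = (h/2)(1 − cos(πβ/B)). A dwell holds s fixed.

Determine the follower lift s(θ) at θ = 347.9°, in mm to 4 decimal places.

seg 1 [0°–38.5°] uniform, h=22: full span → s += 22 → s = 22.0000
seg 2 [38.5°–96.3°] simple-harmonic, h=-20: full span → s += -20 → s = 2.0000
seg 3 [96.3°–245.2°] dwell: s stays 2.0000
seg 4 [245.2°–320.5°] cycloidal, h=27: full span → s += 27 → s = 29.0000
seg 5 [320.5°–360°] uniform, h=7: θ=347.9° here. β=27.4, B=39.5. 7·27.4/39.5 = 4.8557 → s = 33.8557

33.8557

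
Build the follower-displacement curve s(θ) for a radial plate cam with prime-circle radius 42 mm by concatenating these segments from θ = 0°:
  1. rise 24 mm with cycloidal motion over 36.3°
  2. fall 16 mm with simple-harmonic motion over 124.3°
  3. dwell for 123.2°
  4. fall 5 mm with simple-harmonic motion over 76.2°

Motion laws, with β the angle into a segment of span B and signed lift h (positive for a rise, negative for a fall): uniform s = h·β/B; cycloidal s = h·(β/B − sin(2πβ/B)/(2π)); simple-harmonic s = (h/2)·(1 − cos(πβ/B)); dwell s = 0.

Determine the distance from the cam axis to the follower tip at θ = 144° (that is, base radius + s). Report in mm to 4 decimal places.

seg 1 [0°–36.3°] cycloidal, h=24: full span → s += 24 → s = 24.0000
seg 2 [36.3°–160.6°] simple-harmonic, h=-16: θ=144° here. β=107.7, B=124.3. -16/2·(1 − cos(π·0.8665)) = -15.3062 → s = 8.6938
radial distance = base radius + s = 42 + 8.6938 = 50.6938

50.6938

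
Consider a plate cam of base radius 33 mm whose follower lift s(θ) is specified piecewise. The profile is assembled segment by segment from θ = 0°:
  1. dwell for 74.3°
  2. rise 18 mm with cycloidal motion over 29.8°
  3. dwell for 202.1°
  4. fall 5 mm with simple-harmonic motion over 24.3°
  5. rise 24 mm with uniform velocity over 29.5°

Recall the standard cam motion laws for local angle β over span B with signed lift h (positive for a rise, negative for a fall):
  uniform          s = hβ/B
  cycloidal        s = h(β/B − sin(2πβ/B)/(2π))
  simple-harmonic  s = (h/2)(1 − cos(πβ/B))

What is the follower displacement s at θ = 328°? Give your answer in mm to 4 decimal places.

seg 1 [0°–74.3°] dwell: s stays 0.0000
seg 2 [74.3°–104.1°] cycloidal, h=18: full span → s += 18 → s = 18.0000
seg 3 [104.1°–306.2°] dwell: s stays 18.0000
seg 4 [306.2°–330.5°] simple-harmonic, h=-5: θ=328° here. β=21.8, B=24.3. -5/2·(1 − cos(π·0.8971)) = -4.8706 → s = 13.1294

13.1294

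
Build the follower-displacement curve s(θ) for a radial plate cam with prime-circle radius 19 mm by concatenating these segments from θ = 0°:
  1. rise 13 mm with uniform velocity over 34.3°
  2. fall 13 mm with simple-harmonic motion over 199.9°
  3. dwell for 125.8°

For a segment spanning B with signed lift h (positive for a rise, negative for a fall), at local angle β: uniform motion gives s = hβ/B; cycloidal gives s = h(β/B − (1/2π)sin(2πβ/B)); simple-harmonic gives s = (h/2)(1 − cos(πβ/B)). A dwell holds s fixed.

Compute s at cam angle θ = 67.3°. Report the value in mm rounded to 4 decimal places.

seg 1 [0°–34.3°] uniform, h=13: full span → s += 13 → s = 13.0000
seg 2 [34.3°–234.2°] simple-harmonic, h=-13: θ=67.3° here. β=33, B=199.9. -13/2·(1 − cos(π·0.1651)) = -0.8547 → s = 12.1453

12.1453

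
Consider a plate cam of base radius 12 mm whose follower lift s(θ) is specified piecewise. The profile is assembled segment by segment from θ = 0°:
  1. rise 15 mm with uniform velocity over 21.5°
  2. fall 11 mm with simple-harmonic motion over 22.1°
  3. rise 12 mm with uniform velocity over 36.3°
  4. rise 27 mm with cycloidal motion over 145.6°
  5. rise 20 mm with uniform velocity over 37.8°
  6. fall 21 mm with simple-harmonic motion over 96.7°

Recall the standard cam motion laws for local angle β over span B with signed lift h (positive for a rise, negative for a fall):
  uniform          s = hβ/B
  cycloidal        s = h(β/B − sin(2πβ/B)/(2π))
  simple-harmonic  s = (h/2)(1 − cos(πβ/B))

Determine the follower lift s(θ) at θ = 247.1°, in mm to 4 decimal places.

seg 1 [0°–21.5°] uniform, h=15: full span → s += 15 → s = 15.0000
seg 2 [21.5°–43.6°] simple-harmonic, h=-11: full span → s += -11 → s = 4.0000
seg 3 [43.6°–79.9°] uniform, h=12: full span → s += 12 → s = 16.0000
seg 4 [79.9°–225.5°] cycloidal, h=27: full span → s += 27 → s = 43.0000
seg 5 [225.5°–263.3°] uniform, h=20: θ=247.1° here. β=21.6, B=37.8. 20·21.6/37.8 = 11.4286 → s = 54.4286

54.4286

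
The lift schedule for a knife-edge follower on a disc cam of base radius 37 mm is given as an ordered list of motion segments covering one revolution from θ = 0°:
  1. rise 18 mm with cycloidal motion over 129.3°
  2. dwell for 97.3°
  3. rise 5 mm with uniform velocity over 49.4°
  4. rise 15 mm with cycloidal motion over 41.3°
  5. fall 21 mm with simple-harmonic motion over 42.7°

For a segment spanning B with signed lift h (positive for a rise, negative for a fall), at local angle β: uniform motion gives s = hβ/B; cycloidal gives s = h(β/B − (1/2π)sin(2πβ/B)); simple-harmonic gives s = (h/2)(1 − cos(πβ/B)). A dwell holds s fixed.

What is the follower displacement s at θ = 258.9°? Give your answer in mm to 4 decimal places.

seg 1 [0°–129.3°] cycloidal, h=18: full span → s += 18 → s = 18.0000
seg 2 [129.3°–226.6°] dwell: s stays 18.0000
seg 3 [226.6°–276°] uniform, h=5: θ=258.9° here. β=32.3, B=49.4. 5·32.3/49.4 = 3.2692 → s = 21.2692

21.2692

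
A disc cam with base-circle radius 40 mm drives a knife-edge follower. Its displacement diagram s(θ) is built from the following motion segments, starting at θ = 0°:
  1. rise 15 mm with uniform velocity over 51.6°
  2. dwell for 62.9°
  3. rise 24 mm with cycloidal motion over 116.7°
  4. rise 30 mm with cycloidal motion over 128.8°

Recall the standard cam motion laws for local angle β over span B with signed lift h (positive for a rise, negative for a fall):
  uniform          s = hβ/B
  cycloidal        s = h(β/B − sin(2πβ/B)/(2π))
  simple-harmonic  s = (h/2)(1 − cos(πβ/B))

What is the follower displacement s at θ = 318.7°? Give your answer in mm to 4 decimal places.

seg 1 [0°–51.6°] uniform, h=15: full span → s += 15 → s = 15.0000
seg 2 [51.6°–114.5°] dwell: s stays 15.0000
seg 3 [114.5°–231.2°] cycloidal, h=24: full span → s += 24 → s = 39.0000
seg 4 [231.2°–360°] cycloidal, h=30: θ=318.7° here. β=87.5, B=128.8. 30·(0.6793 − sin(2π·0.6793)/(2π)) = 24.6923 → s = 63.6923

63.6923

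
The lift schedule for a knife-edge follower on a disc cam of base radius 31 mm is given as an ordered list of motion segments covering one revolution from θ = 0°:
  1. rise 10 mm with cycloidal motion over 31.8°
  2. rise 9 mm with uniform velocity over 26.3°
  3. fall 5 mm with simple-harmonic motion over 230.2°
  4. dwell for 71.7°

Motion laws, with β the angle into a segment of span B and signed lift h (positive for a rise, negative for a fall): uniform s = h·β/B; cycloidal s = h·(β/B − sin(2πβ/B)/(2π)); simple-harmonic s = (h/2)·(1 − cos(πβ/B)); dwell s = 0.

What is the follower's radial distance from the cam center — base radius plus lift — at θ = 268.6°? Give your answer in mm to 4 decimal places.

seg 1 [0°–31.8°] cycloidal, h=10: full span → s += 10 → s = 10.0000
seg 2 [31.8°–58.1°] uniform, h=9: full span → s += 9 → s = 19.0000
seg 3 [58.1°–288.3°] simple-harmonic, h=-5: θ=268.6° here. β=210.5, B=230.2. -5/2·(1 − cos(π·0.9144)) = -4.9102 → s = 14.0898
radial distance = base radius + s = 31 + 14.0898 = 45.0898

45.0898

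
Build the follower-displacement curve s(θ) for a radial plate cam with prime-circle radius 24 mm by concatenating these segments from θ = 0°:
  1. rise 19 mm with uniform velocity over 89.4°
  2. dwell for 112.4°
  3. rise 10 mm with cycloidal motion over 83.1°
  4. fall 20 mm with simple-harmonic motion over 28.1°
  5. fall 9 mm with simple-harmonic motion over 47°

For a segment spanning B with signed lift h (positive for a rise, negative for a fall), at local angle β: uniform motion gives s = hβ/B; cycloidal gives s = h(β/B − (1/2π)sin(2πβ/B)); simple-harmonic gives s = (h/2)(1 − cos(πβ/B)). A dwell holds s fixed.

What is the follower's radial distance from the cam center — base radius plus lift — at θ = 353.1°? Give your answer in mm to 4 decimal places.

seg 1 [0°–89.4°] uniform, h=19: full span → s += 19 → s = 19.0000
seg 2 [89.4°–201.8°] dwell: s stays 19.0000
seg 3 [201.8°–284.9°] cycloidal, h=10: full span → s += 10 → s = 29.0000
seg 4 [284.9°–313°] simple-harmonic, h=-20: full span → s += -20 → s = 9.0000
seg 5 [313°–360°] simple-harmonic, h=-9: θ=353.1° here. β=40.1, B=47. -9/2·(1 − cos(π·0.8532)) = -8.5298 → s = 0.4702
radial distance = base radius + s = 24 + 0.4702 = 24.4702

24.4702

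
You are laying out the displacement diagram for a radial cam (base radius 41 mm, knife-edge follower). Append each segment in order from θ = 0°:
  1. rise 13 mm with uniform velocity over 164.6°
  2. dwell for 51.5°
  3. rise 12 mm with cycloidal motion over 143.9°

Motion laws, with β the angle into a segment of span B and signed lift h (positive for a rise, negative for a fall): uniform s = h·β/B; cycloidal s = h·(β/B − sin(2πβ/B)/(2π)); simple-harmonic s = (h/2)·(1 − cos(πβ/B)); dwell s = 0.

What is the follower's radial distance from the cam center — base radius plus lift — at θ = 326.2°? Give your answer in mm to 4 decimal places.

seg 1 [0°–164.6°] uniform, h=13: full span → s += 13 → s = 13.0000
seg 2 [164.6°–216.1°] dwell: s stays 13.0000
seg 3 [216.1°–360°] cycloidal, h=12: θ=326.2° here. β=110.1, B=143.9. 12·(0.7651 − sin(2π·0.7651)/(2π)) = 11.0826 → s = 24.0826
radial distance = base radius + s = 41 + 24.0826 = 65.0826

65.0826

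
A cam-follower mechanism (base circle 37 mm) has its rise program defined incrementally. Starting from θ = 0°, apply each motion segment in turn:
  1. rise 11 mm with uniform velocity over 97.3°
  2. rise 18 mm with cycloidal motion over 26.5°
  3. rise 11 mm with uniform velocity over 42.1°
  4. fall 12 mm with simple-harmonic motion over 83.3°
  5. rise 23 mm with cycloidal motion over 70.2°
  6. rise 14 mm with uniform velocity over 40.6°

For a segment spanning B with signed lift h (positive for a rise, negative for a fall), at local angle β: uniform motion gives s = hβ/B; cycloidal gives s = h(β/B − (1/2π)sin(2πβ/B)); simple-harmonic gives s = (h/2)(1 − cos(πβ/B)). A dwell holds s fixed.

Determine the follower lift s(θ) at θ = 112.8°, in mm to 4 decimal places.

seg 1 [0°–97.3°] uniform, h=11: full span → s += 11 → s = 11.0000
seg 2 [97.3°–123.8°] cycloidal, h=18: θ=112.8° here. β=15.5, B=26.5. 18·(0.5849 − sin(2π·0.5849)/(2π)) = 11.9851 → s = 22.9851

22.9851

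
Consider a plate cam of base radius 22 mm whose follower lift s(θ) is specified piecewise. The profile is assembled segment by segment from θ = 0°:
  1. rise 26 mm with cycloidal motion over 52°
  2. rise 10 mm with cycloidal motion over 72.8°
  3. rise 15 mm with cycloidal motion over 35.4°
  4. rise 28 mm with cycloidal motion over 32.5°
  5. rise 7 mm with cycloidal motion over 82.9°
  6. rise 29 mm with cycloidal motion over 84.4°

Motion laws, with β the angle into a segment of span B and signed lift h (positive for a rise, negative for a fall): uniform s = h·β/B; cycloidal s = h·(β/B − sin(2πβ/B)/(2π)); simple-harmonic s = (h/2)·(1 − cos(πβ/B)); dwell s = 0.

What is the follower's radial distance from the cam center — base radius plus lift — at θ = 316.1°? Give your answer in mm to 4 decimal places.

seg 1 [0°–52°] cycloidal, h=26: full span → s += 26 → s = 26.0000
seg 2 [52°–124.8°] cycloidal, h=10: full span → s += 10 → s = 36.0000
seg 3 [124.8°–160.2°] cycloidal, h=15: full span → s += 15 → s = 51.0000
seg 4 [160.2°–192.7°] cycloidal, h=28: full span → s += 28 → s = 79.0000
seg 5 [192.7°–275.6°] cycloidal, h=7: full span → s += 7 → s = 86.0000
seg 6 [275.6°–360°] cycloidal, h=29: θ=316.1° here. β=40.5, B=84.4. 29·(0.4799 − sin(2π·0.4799)/(2π)) = 13.3333 → s = 99.3333
radial distance = base radius + s = 22 + 99.3333 = 121.3333

121.3333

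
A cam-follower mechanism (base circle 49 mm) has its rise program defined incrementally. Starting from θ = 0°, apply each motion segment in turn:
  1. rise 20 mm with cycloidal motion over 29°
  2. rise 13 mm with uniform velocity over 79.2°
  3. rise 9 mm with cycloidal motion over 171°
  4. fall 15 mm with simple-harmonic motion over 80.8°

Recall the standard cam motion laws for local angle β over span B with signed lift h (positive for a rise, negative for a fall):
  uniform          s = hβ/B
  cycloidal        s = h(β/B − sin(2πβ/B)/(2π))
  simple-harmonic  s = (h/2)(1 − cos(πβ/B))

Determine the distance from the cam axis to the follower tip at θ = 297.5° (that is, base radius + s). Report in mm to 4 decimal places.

seg 1 [0°–29°] cycloidal, h=20: full span → s += 20 → s = 20.0000
seg 2 [29°–108.2°] uniform, h=13: full span → s += 13 → s = 33.0000
seg 3 [108.2°–279.2°] cycloidal, h=9: full span → s += 9 → s = 42.0000
seg 4 [279.2°–360°] simple-harmonic, h=-15: θ=297.5° here. β=18.3, B=80.8. -15/2·(1 − cos(π·0.2265)) = -1.8197 → s = 40.1803
radial distance = base radius + s = 49 + 40.1803 = 89.1803

89.1803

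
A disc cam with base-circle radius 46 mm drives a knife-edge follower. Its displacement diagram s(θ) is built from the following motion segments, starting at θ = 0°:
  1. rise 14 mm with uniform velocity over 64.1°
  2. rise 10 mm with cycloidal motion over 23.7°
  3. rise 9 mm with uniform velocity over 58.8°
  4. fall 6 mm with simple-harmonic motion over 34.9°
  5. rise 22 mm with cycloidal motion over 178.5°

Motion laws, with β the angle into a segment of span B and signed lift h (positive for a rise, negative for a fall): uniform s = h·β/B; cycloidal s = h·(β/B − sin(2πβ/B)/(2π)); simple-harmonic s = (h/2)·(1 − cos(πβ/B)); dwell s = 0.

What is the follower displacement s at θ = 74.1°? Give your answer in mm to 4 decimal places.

seg 1 [0°–64.1°] uniform, h=14: full span → s += 14 → s = 14.0000
seg 2 [64.1°–87.8°] cycloidal, h=10: θ=74.1° here. β=10, B=23.7. 10·(0.4219 − sin(2π·0.4219)/(2π)) = 3.4697 → s = 17.4697

17.4697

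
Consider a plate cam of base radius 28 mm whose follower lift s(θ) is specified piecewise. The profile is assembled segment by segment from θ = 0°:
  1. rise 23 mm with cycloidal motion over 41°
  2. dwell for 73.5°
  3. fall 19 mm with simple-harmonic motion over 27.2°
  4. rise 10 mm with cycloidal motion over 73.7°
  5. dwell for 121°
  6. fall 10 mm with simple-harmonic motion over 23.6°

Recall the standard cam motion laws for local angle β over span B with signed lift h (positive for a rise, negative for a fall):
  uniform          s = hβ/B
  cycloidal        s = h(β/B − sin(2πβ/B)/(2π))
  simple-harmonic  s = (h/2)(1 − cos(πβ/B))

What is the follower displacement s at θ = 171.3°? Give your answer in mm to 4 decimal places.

seg 1 [0°–41°] cycloidal, h=23: full span → s += 23 → s = 23.0000
seg 2 [41°–114.5°] dwell: s stays 23.0000
seg 3 [114.5°–141.7°] simple-harmonic, h=-19: full span → s += -19 → s = 4.0000
seg 4 [141.7°–215.4°] cycloidal, h=10: θ=171.3° here. β=29.6, B=73.7. 10·(0.4016 − sin(2π·0.4016)/(2π)) = 3.0940 → s = 7.0940

7.0940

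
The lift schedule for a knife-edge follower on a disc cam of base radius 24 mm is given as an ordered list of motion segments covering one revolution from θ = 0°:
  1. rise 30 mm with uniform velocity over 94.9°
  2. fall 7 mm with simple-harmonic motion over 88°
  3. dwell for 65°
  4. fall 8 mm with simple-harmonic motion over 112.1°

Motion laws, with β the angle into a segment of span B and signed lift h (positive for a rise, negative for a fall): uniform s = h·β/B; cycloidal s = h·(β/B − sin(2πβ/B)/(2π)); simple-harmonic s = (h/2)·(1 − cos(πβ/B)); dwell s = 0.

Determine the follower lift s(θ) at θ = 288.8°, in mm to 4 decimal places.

seg 1 [0°–94.9°] uniform, h=30: full span → s += 30 → s = 30.0000
seg 2 [94.9°–182.9°] simple-harmonic, h=-7: full span → s += -7 → s = 23.0000
seg 3 [182.9°–247.9°] dwell: s stays 23.0000
seg 4 [247.9°–360°] simple-harmonic, h=-8: θ=288.8° here. β=40.9, B=112.1. -8/2·(1 − cos(π·0.3649)) = -2.3523 → s = 20.6477

20.6477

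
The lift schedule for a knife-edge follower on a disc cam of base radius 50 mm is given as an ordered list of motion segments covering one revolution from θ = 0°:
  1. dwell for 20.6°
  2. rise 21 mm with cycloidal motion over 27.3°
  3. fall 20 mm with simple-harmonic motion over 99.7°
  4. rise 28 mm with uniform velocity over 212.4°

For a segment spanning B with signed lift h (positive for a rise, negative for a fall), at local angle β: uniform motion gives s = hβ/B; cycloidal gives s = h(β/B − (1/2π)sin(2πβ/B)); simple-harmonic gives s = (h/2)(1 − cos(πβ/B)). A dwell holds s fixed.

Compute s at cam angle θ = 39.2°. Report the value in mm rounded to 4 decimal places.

seg 1 [0°–20.6°] dwell: s stays 0.0000
seg 2 [20.6°–47.9°] cycloidal, h=21: θ=39.2° here. β=18.6, B=27.3. 21·(0.6813 − sin(2π·0.6813)/(2π)) = 17.3435 → s = 17.3435

17.3435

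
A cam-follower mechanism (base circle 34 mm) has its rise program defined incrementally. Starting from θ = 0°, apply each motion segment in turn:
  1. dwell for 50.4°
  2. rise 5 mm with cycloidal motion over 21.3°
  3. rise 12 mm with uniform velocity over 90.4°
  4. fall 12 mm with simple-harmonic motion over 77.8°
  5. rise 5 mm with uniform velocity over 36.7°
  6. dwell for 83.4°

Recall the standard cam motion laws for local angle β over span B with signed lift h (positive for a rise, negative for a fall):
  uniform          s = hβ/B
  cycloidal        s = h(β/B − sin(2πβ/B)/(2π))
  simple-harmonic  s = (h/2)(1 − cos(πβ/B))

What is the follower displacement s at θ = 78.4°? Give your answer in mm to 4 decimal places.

seg 1 [0°–50.4°] dwell: s stays 0.0000
seg 2 [50.4°–71.7°] cycloidal, h=5: full span → s += 5 → s = 5.0000
seg 3 [71.7°–162.1°] uniform, h=12: θ=78.4° here. β=6.7, B=90.4. 12·6.7/90.4 = 0.8894 → s = 5.8894

5.8894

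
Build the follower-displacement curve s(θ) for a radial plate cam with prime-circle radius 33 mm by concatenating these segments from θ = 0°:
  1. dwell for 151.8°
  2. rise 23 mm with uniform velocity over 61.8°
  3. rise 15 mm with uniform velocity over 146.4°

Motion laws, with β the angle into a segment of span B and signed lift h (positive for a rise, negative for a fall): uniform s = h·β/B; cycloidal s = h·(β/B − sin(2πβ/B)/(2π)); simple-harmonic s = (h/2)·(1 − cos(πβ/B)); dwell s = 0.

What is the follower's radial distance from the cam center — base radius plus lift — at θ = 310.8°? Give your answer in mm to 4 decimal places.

seg 1 [0°–151.8°] dwell: s stays 0.0000
seg 2 [151.8°–213.6°] uniform, h=23: full span → s += 23 → s = 23.0000
seg 3 [213.6°–360°] uniform, h=15: θ=310.8° here. β=97.2, B=146.4. 15·97.2/146.4 = 9.9590 → s = 32.9590
radial distance = base radius + s = 33 + 32.9590 = 65.9590

65.9590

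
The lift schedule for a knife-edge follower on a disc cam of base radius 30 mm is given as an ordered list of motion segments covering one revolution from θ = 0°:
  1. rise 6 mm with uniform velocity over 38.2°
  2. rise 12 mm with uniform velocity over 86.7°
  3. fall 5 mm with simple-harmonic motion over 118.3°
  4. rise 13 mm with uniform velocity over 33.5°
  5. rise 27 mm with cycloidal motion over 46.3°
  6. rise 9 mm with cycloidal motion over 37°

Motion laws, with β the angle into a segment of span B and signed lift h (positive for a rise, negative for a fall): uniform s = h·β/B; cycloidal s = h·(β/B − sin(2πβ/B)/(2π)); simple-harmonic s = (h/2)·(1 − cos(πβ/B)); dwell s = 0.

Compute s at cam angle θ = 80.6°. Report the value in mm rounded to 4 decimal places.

seg 1 [0°–38.2°] uniform, h=6: full span → s += 6 → s = 6.0000
seg 2 [38.2°–124.9°] uniform, h=12: θ=80.6° here. β=42.4, B=86.7. 12·42.4/86.7 = 5.8685 → s = 11.8685

11.8685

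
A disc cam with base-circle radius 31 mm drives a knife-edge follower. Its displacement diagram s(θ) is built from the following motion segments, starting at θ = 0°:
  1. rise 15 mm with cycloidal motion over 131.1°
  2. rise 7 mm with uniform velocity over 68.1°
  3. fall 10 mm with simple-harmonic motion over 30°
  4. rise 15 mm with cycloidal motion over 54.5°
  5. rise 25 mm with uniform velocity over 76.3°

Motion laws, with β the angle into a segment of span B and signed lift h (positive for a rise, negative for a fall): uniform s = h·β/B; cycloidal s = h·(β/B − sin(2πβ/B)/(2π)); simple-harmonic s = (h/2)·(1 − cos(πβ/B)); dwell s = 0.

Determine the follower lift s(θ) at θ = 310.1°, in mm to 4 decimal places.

seg 1 [0°–131.1°] cycloidal, h=15: full span → s += 15 → s = 15.0000
seg 2 [131.1°–199.2°] uniform, h=7: full span → s += 7 → s = 22.0000
seg 3 [199.2°–229.2°] simple-harmonic, h=-10: full span → s += -10 → s = 12.0000
seg 4 [229.2°–283.7°] cycloidal, h=15: full span → s += 15 → s = 27.0000
seg 5 [283.7°–360°] uniform, h=25: θ=310.1° here. β=26.4, B=76.3. 25·26.4/76.3 = 8.6501 → s = 35.6501

35.6501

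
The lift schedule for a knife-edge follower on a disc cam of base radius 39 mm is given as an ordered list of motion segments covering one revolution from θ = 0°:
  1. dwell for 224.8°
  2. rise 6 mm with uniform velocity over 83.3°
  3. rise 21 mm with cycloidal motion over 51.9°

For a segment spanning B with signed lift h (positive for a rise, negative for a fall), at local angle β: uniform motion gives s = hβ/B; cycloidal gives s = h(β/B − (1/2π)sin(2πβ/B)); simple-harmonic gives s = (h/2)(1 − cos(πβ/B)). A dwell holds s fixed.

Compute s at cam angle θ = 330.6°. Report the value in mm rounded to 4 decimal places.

seg 1 [0°–224.8°] dwell: s stays 0.0000
seg 2 [224.8°–308.1°] uniform, h=6: full span → s += 6 → s = 6.0000
seg 3 [308.1°–360°] cycloidal, h=21: θ=330.6° here. β=22.5, B=51.9. 21·(0.4335 − sin(2π·0.4335)/(2π)) = 7.7483 → s = 13.7483

13.7483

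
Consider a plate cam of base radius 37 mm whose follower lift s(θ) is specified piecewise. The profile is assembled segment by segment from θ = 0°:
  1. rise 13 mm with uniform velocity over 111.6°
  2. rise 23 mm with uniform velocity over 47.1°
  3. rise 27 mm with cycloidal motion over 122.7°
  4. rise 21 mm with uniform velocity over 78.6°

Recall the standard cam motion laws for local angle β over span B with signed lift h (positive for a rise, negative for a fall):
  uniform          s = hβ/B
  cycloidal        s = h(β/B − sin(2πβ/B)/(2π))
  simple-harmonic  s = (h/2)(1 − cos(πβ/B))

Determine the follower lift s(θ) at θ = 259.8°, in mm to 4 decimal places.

seg 1 [0°–111.6°] uniform, h=13: full span → s += 13 → s = 13.0000
seg 2 [111.6°–158.7°] uniform, h=23: full span → s += 23 → s = 36.0000
seg 3 [158.7°–281.4°] cycloidal, h=27: θ=259.8° here. β=101.1, B=122.7. 27·(0.8240 − sin(2π·0.8240)/(2π)) = 26.0884 → s = 62.0884

62.0884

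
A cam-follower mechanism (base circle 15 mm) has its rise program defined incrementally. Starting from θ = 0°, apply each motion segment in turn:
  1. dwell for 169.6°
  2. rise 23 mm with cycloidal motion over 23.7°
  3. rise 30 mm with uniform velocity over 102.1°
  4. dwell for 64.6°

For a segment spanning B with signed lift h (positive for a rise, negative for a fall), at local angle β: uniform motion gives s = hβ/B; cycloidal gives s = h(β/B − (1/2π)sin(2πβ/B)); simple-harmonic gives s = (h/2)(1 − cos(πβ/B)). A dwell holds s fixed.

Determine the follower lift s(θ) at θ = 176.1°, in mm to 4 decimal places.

seg 1 [0°–169.6°] dwell: s stays 0.0000
seg 2 [169.6°–193.3°] cycloidal, h=23: θ=176.1° here. β=6.5, B=23.7. 23·(0.2743 − sin(2π·0.2743)/(2π)) = 2.6899 → s = 2.6899

2.6899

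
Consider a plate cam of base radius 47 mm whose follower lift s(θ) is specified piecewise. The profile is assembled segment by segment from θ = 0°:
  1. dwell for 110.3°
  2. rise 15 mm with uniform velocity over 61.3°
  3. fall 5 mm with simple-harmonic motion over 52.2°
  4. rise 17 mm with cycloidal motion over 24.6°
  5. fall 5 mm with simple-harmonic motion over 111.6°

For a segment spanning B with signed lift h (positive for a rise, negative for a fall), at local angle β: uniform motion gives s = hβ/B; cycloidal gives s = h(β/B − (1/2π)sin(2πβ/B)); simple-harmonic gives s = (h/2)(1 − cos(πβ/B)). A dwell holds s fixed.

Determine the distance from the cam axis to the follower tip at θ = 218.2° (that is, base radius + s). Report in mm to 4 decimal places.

seg 1 [0°–110.3°] dwell: s stays 0.0000
seg 2 [110.3°–171.6°] uniform, h=15: full span → s += 15 → s = 15.0000
seg 3 [171.6°–223.8°] simple-harmonic, h=-5: θ=218.2° here. β=46.6, B=52.2. -5/2·(1 − cos(π·0.8927)) = -4.8594 → s = 10.1406
radial distance = base radius + s = 47 + 10.1406 = 57.1406

57.1406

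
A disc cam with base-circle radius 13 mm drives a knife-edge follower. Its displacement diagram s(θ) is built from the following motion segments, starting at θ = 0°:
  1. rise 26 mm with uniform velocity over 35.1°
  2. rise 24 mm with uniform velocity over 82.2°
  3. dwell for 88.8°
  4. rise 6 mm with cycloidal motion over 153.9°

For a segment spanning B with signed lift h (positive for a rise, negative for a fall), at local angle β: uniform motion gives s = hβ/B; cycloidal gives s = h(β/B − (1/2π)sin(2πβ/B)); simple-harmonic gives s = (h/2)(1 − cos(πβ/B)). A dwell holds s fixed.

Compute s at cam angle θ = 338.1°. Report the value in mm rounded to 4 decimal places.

seg 1 [0°–35.1°] uniform, h=26: full span → s += 26 → s = 26.0000
seg 2 [35.1°–117.3°] uniform, h=24: full span → s += 24 → s = 50.0000
seg 3 [117.3°–206.1°] dwell: s stays 50.0000
seg 4 [206.1°–360°] cycloidal, h=6: θ=338.1° here. β=132, B=153.9. 6·(0.8577 − sin(2π·0.8577)/(2π)) = 5.8907 → s = 55.8907

55.8907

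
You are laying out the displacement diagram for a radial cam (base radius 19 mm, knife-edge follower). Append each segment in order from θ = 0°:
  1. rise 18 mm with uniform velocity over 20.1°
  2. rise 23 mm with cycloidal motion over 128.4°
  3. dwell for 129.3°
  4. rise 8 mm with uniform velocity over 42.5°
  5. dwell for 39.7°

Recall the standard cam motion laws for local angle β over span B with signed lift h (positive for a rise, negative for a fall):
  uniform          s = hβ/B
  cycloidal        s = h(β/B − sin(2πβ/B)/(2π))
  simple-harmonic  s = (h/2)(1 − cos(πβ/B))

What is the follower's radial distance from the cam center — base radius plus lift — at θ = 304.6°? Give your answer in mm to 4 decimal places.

seg 1 [0°–20.1°] uniform, h=18: full span → s += 18 → s = 18.0000
seg 2 [20.1°–148.5°] cycloidal, h=23: full span → s += 23 → s = 41.0000
seg 3 [148.5°–277.8°] dwell: s stays 41.0000
seg 4 [277.8°–320.3°] uniform, h=8: θ=304.6° here. β=26.8, B=42.5. 8·26.8/42.5 = 5.0447 → s = 46.0447
radial distance = base radius + s = 19 + 46.0447 = 65.0447

65.0447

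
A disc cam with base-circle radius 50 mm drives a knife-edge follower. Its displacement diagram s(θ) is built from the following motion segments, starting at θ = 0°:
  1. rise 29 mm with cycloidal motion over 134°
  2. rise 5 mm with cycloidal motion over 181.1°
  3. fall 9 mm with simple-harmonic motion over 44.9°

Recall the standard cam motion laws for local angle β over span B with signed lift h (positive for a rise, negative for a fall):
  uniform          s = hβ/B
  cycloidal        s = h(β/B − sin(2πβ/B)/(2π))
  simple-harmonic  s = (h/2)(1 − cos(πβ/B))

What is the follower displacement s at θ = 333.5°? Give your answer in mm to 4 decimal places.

seg 1 [0°–134°] cycloidal, h=29: full span → s += 29 → s = 29.0000
seg 2 [134°–315.1°] cycloidal, h=5: full span → s += 5 → s = 34.0000
seg 3 [315.1°–360°] simple-harmonic, h=-9: θ=333.5° here. β=18.4, B=44.9. -9/2·(1 − cos(π·0.4098)) = -3.2418 → s = 30.7582

30.7582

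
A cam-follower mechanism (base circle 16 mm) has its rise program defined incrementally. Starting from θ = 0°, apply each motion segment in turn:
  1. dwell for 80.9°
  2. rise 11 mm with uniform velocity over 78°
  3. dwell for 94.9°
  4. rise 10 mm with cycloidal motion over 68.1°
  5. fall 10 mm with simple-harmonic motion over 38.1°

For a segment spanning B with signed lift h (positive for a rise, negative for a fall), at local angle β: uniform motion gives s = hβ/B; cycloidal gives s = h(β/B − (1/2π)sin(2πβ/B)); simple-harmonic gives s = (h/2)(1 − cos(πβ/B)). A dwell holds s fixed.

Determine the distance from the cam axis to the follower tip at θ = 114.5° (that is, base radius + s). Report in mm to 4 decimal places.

seg 1 [0°–80.9°] dwell: s stays 0.0000
seg 2 [80.9°–158.9°] uniform, h=11: θ=114.5° here. β=33.6, B=78. 11·33.6/78 = 4.7385 → s = 4.7385
radial distance = base radius + s = 16 + 4.7385 = 20.7385

20.7385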